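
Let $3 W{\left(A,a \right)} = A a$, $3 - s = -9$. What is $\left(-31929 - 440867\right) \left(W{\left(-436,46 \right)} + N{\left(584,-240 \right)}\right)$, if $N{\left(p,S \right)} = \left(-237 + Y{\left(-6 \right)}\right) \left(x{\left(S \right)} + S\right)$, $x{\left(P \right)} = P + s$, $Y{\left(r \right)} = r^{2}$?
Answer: $- \frac{123942525808}{3} \approx -4.1314 \cdot 10^{10}$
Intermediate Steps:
$s = 12$ ($s = 3 - -9 = 3 + 9 = 12$)
$x{\left(P \right)} = 12 + P$ ($x{\left(P \right)} = P + 12 = 12 + P$)
$N{\left(p,S \right)} = -2412 - 402 S$ ($N{\left(p,S \right)} = \left(-237 + \left(-6\right)^{2}\right) \left(\left(12 + S\right) + S\right) = \left(-237 + 36\right) \left(12 + 2 S\right) = - 201 \left(12 + 2 S\right) = -2412 - 402 S$)
$W{\left(A,a \right)} = \frac{A a}{3}$
$\left(-31929 - 440867\right) \left(W{\left(-436,46 \right)} + N{\left(584,-240 \right)}\right) = \left(-31929 - 440867\right) \left(\frac{1}{3} \left(-436\right) 46 - -94068\right) = - 472796 \left(- \frac{20056}{3} + \left(-2412 + 96480\right)\right) = - 472796 \left(- \frac{20056}{3} + 94068\right) = \left(-472796\right) \frac{262148}{3} = - \frac{123942525808}{3}$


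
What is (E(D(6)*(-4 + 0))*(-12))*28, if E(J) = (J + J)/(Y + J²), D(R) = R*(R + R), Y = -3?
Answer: 64512/27647 ≈ 2.3334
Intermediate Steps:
D(R) = 2*R² (D(R) = R*(2*R) = 2*R²)
E(J) = 2*J/(-3 + J²) (E(J) = (J + J)/(-3 + J²) = (2*J)/(-3 + J²) = 2*J/(-3 + J²))
(E(D(6)*(-4 + 0))*(-12))*28 = ((2*((2*6²)*(-4 + 0))/(-3 + ((2*6²)*(-4 + 0))²))*(-12))*28 = ((2*((2*36)*(-4))/(-3 + ((2*36)*(-4))²))*(-12))*28 = ((2*(72*(-4))/(-3 + (72*(-4))²))*(-12))*28 = ((2*(-288)/(-3 + (-288)²))*(-12))*28 = ((2*(-288)/(-3 + 82944))*(-12))*28 = ((2*(-288)/82941)*(-12))*28 = ((2*(-288)*(1/82941))*(-12))*28 = -192/27647*(-12)*28 = (2304/27647)*28 = 64512/27647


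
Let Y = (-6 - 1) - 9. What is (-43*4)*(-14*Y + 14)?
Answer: -40936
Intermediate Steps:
Y = -16 (Y = -7 - 9 = -16)
(-43*4)*(-14*Y + 14) = (-43*4)*(-14*(-16) + 14) = -172*(224 + 14) = -172*238 = -40936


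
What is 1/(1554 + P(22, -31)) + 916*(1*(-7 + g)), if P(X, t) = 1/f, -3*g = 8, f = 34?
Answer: -1403561966/158511 ≈ -8854.7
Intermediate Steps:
g = -8/3 (g = -⅓*8 = -8/3 ≈ -2.6667)
P(X, t) = 1/34
1/(1554 + P(22, -31)) + 916*(1*(-7 + g)) = 1/(1554 + 1/34) + 916*(1*(-7 - 8/3)) = 1/(52837/34) + 916*(1*(-29/3)) = 34/52837 + 916*(-29/3) = 34/52837 - 26564/3 = -1403561966/158511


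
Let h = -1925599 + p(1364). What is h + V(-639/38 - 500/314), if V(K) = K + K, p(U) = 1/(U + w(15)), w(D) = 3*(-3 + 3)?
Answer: -7835050113977/4068812 ≈ -1.9256e+6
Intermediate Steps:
w(D) = 0 (w(D) = 3*0 = 0)
p(U) = 1/U (p(U) = 1/(U + 0) = 1/U)
V(K) = 2*K
h = -2626517035/1364 (h = -1925599 + 1/1364 = -2626517035/1364 ≈ -1.9256e+6)
h + V(-639/38 - 500/314) = -2626517035/1364 + 2*(-639/38 - 500/314) = -2626517035/1364 + 2*(-639*1/38 - 500*1/314) = -2626517035/1364 + 2*(-639/38 - 250/157) = -2626517035/1364 + 2*(-109823/5966) = -2626517035/1364 - 109823/2983 = -7835050113977/4068812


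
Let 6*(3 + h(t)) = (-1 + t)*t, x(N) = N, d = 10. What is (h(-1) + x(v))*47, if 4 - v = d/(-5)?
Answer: 470/3 ≈ 156.67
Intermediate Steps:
v = 6 (v = 4 - 10/(-5) = 4 - 10*(-1)/5 = 4 - 1*(-2) = 4 + 2 = 6)
h(t) = -3 + t*(-1 + t)/6 (h(t) = -3 + ((-1 + t)*t)/6 = -3 + (t*(-1 + t))/6 = -3 + t*(-1 + t)/6)
(h(-1) + x(v))*47 = ((-3 - ⅙*(-1) + (⅙)*(-1)²) + 6)*47 = ((-3 + ⅙ + (⅙)*1) + 6)*47 = ((-3 + ⅙ + ⅙) + 6)*47 = (-8/3 + 6)*47 = (10/3)*47 = 470/3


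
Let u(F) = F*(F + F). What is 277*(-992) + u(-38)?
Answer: -271896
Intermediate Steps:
u(F) = 2*F² (u(F) = F*(2*F) = 2*F²)
277*(-992) + u(-38) = 277*(-992) + 2*(-38)² = -274784 + 2*1444 = -274784 + 2888 = -271896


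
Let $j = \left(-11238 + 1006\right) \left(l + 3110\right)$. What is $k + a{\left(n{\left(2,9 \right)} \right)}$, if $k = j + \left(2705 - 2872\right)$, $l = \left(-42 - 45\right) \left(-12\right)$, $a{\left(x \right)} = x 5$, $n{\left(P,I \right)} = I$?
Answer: $-42503850$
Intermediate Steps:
$a{\left(x \right)} = 5 x$
$l = 1044$ ($l = \left(-87\right) \left(-12\right) = 1044$)
$j = -42503728$ ($j = \left(-11238 + 1006\right) \left(1044 + 3110\right) = \left(-10232\right) 4154 = -42503728$)
$k = -42503895$ ($k = -42503728 + \left(2705 - 2872\right) = -42503728 - 167 = -42503895$)
$k + a{\left(n{\left(2,9 \right)} \right)} = -42503895 + 5 \cdot 9 = -42503895 + 45 = -42503850$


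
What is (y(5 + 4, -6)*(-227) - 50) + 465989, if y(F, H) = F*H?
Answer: 478197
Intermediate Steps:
(y(5 + 4, -6)*(-227) - 50) + 465989 = (((5 + 4)*(-6))*(-227) - 50) + 465989 = ((9*(-6))*(-227) - 50) + 465989 = (-54*(-227) - 50) + 465989 = (12258 - 50) + 465989 = 12208 + 465989 = 478197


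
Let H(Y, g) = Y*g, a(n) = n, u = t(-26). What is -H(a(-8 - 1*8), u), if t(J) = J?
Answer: -416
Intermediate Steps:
u = -26
-H(a(-8 - 1*8), u) = -(-8 - 1*8)*(-26) = -(-8 - 8)*(-26) = -(-16)*(-26) = -1*416 = -416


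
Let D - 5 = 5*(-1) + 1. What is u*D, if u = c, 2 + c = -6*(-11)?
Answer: 64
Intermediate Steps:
D = 1 (D = 5 + (5*(-1) + 1) = 5 + (-5 + 1) = 5 - 4 = 1)
c = 64 (c = -2 - 6*(-11) = -2 + 66 = 64)
u = 64
u*D = 64*1 = 64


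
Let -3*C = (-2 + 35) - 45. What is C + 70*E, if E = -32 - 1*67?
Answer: -6926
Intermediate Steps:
E = -99 (E = -32 - 67 = -99)
C = 4 (C = -((-2 + 35) - 45)/3 = -(33 - 45)/3 = -1/3*(-12) = 4)
C + 70*E = 4 + 70*(-99) = 4 - 6930 = -6926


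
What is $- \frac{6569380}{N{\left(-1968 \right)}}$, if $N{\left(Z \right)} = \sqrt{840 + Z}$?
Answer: $\frac{1642345 i \sqrt{282}}{141} \approx 1.956 \cdot 10^{5} i$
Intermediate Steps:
$- \frac{6569380}{N{\left(-1968 \right)}} = - \frac{6569380}{\sqrt{840 - 1968}} = - \frac{6569380}{\sqrt{-1128}} = - \frac{6569380}{2 i \sqrt{282}} = - 6569380 \left(- \frac{i \sqrt{282}}{564}\right) = \frac{1642345 i \sqrt{282}}{141}$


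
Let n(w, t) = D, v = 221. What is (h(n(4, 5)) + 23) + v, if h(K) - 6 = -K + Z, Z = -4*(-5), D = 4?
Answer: 266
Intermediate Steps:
Z = 20
n(w, t) = 4
h(K) = 26 - K (h(K) = 6 + (-K + 20) = 6 + (20 - K) = 26 - K)
(h(n(4, 5)) + 23) + v = ((26 - 1*4) + 23) + 221 = ((26 - 4) + 23) + 221 = (22 + 23) + 221 = 45 + 221 = 266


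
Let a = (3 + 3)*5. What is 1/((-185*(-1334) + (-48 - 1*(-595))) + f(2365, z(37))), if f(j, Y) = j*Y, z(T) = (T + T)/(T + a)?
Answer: 67/16746589 ≈ 4.0008e-6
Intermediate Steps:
a = 30 (a = 6*5 = 30)
z(T) = 2*T/(30 + T) (z(T) = (T + T)/(T + 30) = (2*T)/(30 + T) = 2*T/(30 + T))
f(j, Y) = Y*j
1/((-185*(-1334) + (-48 - 1*(-595))) + f(2365, z(37))) = 1/((-185*(-1334) + (-48 - 1*(-595))) + (2*37/(30 + 37))*2365) = 1/((246790 + (-48 + 595)) + (2*37/67)*2365) = 1/((246790 + 547) + (2*37*(1/67))*2365) = 1/(247337 + (74/67)*2365) = 1/(247337 + 175010/67) = 1/(16746589/67) = 67/16746589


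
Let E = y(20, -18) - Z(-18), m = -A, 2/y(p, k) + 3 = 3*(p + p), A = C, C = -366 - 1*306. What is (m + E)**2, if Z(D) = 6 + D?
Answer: 6404800900/13689 ≈ 4.6788e+5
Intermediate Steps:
C = -672 (C = -366 - 306 = -672)
A = -672
y(p, k) = 2/(-3 + 6*p) (y(p, k) = 2/(-3 + 3*(p + p)) = 2/(-3 + 3*(2*p)) = 2/(-3 + 6*p))
m = 672 (m = -1*(-672) = 672)
E = 1406/117 (E = 2/(3*(-1 + 2*20)) - (6 - 18) = 2/(3*(-1 + 40)) - 1*(-12) = (2/3)/39 + 12 = (2/3)*(1/39) + 12 = 2/117 + 12 = 1406/117 ≈ 12.017)
(m + E)**2 = (672 + 1406/117)**2 = (80030/117)**2 = 6404800900/13689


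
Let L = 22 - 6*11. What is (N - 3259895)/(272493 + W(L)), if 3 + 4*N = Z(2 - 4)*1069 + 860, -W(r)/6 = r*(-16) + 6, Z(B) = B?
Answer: -13040861/1072932 ≈ -12.154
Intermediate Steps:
L = -44 (L = 22 - 66 = -44)
W(r) = -36 + 96*r (W(r) = -6*(r*(-16) + 6) = -6*(-16*r + 6) = -6*(6 - 16*r) = -36 + 96*r)
N = -1281/4 (N = -3/4 + ((2 - 4)*1069 + 860)/4 = -3/4 + (-2*1069 + 860)/4 = -3/4 + (-2138 + 860)/4 = -3/4 + (1/4)*(-1278) = -3/4 - 639/2 = -1281/4 ≈ -320.25)
(N - 3259895)/(272493 + W(L)) = (-1281/4 - 3259895)/(272493 + (-36 + 96*(-44))) = -13040861/(4*(272493 + (-36 - 4224))) = -13040861/(4*(272493 - 4260)) = -13040861/4/268233 = -13040861/4*1/268233 = -13040861/1072932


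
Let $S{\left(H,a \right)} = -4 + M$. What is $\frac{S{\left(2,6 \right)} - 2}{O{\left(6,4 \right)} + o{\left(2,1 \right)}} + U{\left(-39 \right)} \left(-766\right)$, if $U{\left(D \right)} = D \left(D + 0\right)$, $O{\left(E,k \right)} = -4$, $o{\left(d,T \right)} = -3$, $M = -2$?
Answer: $- \frac{8155594}{7} \approx -1.1651 \cdot 10^{6}$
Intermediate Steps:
$S{\left(H,a \right)} = -6$ ($S{\left(H,a \right)} = -4 - 2 = -6$)
$U{\left(D \right)} = D^{2}$ ($U{\left(D \right)} = D D = D^{2}$)
$\frac{S{\left(2,6 \right)} - 2}{O{\left(6,4 \right)} + o{\left(2,1 \right)}} + U{\left(-39 \right)} \left(-766\right) = \frac{-6 - 2}{-4 - 3} + \left(-39\right)^{2} \left(-766\right) = \frac{1}{-7} \left(-8\right) + 1521 \left(-766\right) = \left(- \frac{1}{7}\right) \left(-8\right) - 1165086 = \frac{8}{7} - 1165086 = - \frac{8155594}{7}$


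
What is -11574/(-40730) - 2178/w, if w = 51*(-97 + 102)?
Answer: -2858619/346205 ≈ -8.2570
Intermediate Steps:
w = 255 (w = 51*5 = 255)
-11574/(-40730) - 2178/w = -11574/(-40730) - 2178/255 = -11574*(-1/40730) - 2178*1/255 = 5787/20365 - 726/85 = -2858619/346205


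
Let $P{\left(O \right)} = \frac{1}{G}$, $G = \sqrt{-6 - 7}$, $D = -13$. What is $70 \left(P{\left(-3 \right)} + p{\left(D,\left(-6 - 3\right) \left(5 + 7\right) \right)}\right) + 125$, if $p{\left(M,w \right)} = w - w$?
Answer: $125 - \frac{70 i \sqrt{13}}{13} \approx 125.0 - 19.415 i$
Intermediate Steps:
$p{\left(M,w \right)} = 0$
$G = i \sqrt{13}$ ($G = \sqrt{-13} = i \sqrt{13} \approx 3.6056 i$)
$P{\left(O \right)} = - \frac{i \sqrt{13}}{13}$ ($P{\left(O \right)} = \frac{1}{i \sqrt{13}} = - \frac{i \sqrt{13}}{13}$)
$70 \left(P{\left(-3 \right)} + p{\left(D,\left(-6 - 3\right) \left(5 + 7\right) \right)}\right) + 125 = 70 \left(- \frac{i \sqrt{13}}{13} + 0\right) + 125 = 70 \left(- \frac{i \sqrt{13}}{13}\right) + 125 = - \frac{70 i \sqrt{13}}{13} + 125 = 125 - \frac{70 i \sqrt{13}}{13}$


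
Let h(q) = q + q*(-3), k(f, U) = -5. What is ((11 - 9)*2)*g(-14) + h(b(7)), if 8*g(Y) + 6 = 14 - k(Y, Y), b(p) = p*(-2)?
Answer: 69/2 ≈ 34.500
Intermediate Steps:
b(p) = -2*p
h(q) = -2*q (h(q) = q - 3*q = -2*q)
g(Y) = 13/8 (g(Y) = -3/4 + (14 - 1*(-5))/8 = -3/4 + (14 + 5)/8 = -3/4 + (1/8)*19 = -3/4 + 19/8 = 13/8)
((11 - 9)*2)*g(-14) + h(b(7)) = ((11 - 9)*2)*(13/8) - (-4)*7 = (2*2)*(13/8) - 2*(-14) = 4*(13/8) + 28 = 13/2 + 28 = 69/2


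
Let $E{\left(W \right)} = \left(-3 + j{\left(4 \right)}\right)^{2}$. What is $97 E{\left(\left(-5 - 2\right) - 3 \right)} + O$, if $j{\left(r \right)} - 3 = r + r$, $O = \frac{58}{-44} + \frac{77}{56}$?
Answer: $\frac{546309}{88} \approx 6208.1$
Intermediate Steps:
$O = \frac{5}{88}$ ($O = 58 \left(- \frac{1}{44}\right) + 77 \cdot \frac{1}{56} = - \frac{29}{22} + \frac{11}{8} = \frac{5}{88} \approx 0.056818$)
$j{\left(r \right)} = 3 + 2 r$ ($j{\left(r \right)} = 3 + \left(r + r\right) = 3 + 2 r$)
$E{\left(W \right)} = 64$ ($E{\left(W \right)} = \left(-3 + \left(3 + 2 \cdot 4\right)\right)^{2} = \left(-3 + \left(3 + 8\right)\right)^{2} = \left(-3 + 11\right)^{2} = 8^{2} = 64$)
$97 E{\left(\left(-5 - 2\right) - 3 \right)} + O = 97 \cdot 64 + \frac{5}{88} = 6208 + \frac{5}{88} = \frac{546309}{88}$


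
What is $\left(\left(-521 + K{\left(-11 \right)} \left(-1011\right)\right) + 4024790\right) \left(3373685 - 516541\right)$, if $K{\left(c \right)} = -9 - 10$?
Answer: $11552798906832$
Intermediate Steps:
$K{\left(c \right)} = -19$
$\left(\left(-521 + K{\left(-11 \right)} \left(-1011\right)\right) + 4024790\right) \left(3373685 - 516541\right) = \left(\left(-521 - -19209\right) + 4024790\right) \left(3373685 - 516541\right) = \left(\left(-521 + 19209\right) + 4024790\right) 2857144 = \left(18688 + 4024790\right) 2857144 = 4043478 \cdot 2857144 = 11552798906832$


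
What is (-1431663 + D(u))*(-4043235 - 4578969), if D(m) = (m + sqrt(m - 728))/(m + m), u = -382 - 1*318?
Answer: 12344086134150 + 2155551*I*sqrt(357)/175 ≈ 1.2344e+13 + 2.3273e+5*I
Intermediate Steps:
u = -700 (u = -382 - 318 = -700)
D(m) = (m + sqrt(-728 + m))/(2*m) (D(m) = (m + sqrt(-728 + m))/((2*m)) = (m + sqrt(-728 + m))*(1/(2*m)) = (m + sqrt(-728 + m))/(2*m))
(-1431663 + D(u))*(-4043235 - 4578969) = (-1431663 + (1/2)*(-700 + sqrt(-728 - 700))/(-700))*(-4043235 - 4578969) = (-1431663 + (1/2)*(-1/700)*(-700 + sqrt(-1428)))*(-8622204) = (-1431663 + (1/2)*(-1/700)*(-700 + 2*I*sqrt(357)))*(-8622204) = (-1431663 + (1/2 - I*sqrt(357)/700))*(-8622204) = (-2863325/2 - I*sqrt(357)/700)*(-8622204) = 12344086134150 + 2155551*I*sqrt(357)/175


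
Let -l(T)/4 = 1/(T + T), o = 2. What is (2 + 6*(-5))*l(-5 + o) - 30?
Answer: -146/3 ≈ -48.667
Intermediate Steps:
l(T) = -2/T (l(T) = -4/(T + T) = -4*1/(2*T) = -2/T)
(2 + 6*(-5))*l(-5 + o) - 30 = (2 + 6*(-5))*(-2/(-5 + 2)) - 30 = (2 - 30)*(-2/(-3)) - 30 = -(-56)*(-1)/3 - 30 = -28*⅔ - 30 = -56/3 - 30 = -146/3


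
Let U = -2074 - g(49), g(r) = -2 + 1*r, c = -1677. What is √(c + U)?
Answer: 3*I*√422 ≈ 61.628*I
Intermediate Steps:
g(r) = -2 + r
U = -2121 (U = -2074 - (-2 + 49) = -2074 - 1*47 = -2074 - 47 = -2121)
√(c + U) = √(-1677 - 2121) = √(-3798) = 3*I*√422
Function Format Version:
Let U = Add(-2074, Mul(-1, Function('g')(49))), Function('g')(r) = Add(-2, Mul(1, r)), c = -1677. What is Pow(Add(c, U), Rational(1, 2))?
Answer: Mul(3, I, Pow(422, Rational(1, 2))) ≈ Mul(61.628, I)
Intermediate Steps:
Function('g')(r) = Add(-2, r)
U = -2121 (U = Add(-2074, Mul(-1, Add(-2, 49))) = Add(-2074, Mul(-1, 47)) = Add(-2074, -47) = -2121)
Pow(Add(c, U), Rational(1, 2)) = Pow(Add(-1677, -2121), Rational(1, 2)) = Pow(-3798, Rational(1, 2)) = Mul(3, I, Pow(422, Rational(1, 2)))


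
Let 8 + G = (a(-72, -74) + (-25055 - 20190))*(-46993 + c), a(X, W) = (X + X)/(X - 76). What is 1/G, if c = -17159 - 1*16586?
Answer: 37/135157753106 ≈ 2.7375e-10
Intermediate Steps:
a(X, W) = 2*X/(-76 + X) (a(X, W) = (2*X)/(-76 + X) = 2*X/(-76 + X))
c = -33745 (c = -17159 - 16586 = -33745)
G = 135157753106/37 (G = -8 + (2*(-72)/(-76 - 72) + (-25055 - 20190))*(-46993 - 33745) = -8 + (2*(-72)/(-148) - 45245)*(-80738) = -8 + (2*(-72)*(-1/148) - 45245)*(-80738) = -8 + (36/37 - 45245)*(-80738) = -8 - 1674029/37*(-80738) = -8 + 135157753402/37 = 135157753106/37 ≈ 3.6529e+9)
1/G = 1/(135157753106/37) = 37/135157753106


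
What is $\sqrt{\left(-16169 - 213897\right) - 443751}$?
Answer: $i \sqrt{673817} \approx 820.86 i$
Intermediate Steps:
$\sqrt{\left(-16169 - 213897\right) - 443751} = \sqrt{-230066 - 443751} = \sqrt{-673817} = i \sqrt{673817}$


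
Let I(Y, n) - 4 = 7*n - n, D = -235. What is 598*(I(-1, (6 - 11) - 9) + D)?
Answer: -188370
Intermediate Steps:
I(Y, n) = 4 + 6*n (I(Y, n) = 4 + (7*n - n) = 4 + 6*n)
598*(I(-1, (6 - 11) - 9) + D) = 598*((4 + 6*((6 - 11) - 9)) - 235) = 598*((4 + 6*(-5 - 9)) - 235) = 598*((4 + 6*(-14)) - 235) = 598*((4 - 84) - 235) = 598*(-80 - 235) = 598*(-315) = -188370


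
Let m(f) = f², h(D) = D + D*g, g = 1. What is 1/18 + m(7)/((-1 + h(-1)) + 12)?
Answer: 11/2 ≈ 5.5000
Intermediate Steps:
h(D) = 2*D (h(D) = D + D*1 = D + D = 2*D)
1/18 + m(7)/((-1 + h(-1)) + 12) = 1/18 + 7²/((-1 + 2*(-1)) + 12) = 1/18 + 49/((-1 - 2) + 12) = 1/18 + 49/(-3 + 12) = 1/18 + 49/9 = 11/2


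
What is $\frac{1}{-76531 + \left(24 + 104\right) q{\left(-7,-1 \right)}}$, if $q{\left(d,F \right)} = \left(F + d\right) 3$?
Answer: $- \frac{1}{79603} \approx -1.2562 \cdot 10^{-5}$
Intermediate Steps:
$q{\left(d,F \right)} = 3 F + 3 d$
$\frac{1}{-76531 + \left(24 + 104\right) q{\left(-7,-1 \right)}} = \frac{1}{-76531 + \left(24 + 104\right) \left(3 \left(-1\right) + 3 \left(-7\right)\right)} = \frac{1}{-76531 + 128 \left(-3 - 21\right)} = \frac{1}{-76531 + 128 \left(-24\right)} = \frac{1}{-76531 - 3072} = \frac{1}{-79603} = - \frac{1}{79603}$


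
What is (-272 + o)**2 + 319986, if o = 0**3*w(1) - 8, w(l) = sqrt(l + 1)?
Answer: 398386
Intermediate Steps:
w(l) = sqrt(1 + l)
o = -8 (o = 0**3*sqrt(1 + 1) - 8 = 0*sqrt(2) - 8 = 0 - 8 = -8)
(-272 + o)**2 + 319986 = (-272 - 8)**2 + 319986 = (-280)**2 + 319986 = 78400 + 319986 = 398386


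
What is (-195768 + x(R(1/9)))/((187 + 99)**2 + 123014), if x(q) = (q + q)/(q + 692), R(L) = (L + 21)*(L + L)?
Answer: -1380947377/1444729740 ≈ -0.95585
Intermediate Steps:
R(L) = 2*L*(21 + L) (R(L) = (21 + L)*(2*L) = 2*L*(21 + L))
x(q) = 2*q/(692 + q) (x(q) = (2*q)/(692 + q) = 2*q/(692 + q))
(-195768 + x(R(1/9)))/((187 + 99)**2 + 123014) = (-195768 + 2*(2*(21 + 1/9)/9)/(692 + 2*(21 + 1/9)/9))/((187 + 99)**2 + 123014) = (-195768 + 2*(2*(1/9)*(21 + 1/9))/(692 + 2*(1/9)*(21 + 1/9)))/(286**2 + 123014) = (-195768 + 2*(2*(1/9)*(190/9))/(692 + 2*(1/9)*(190/9)))/(81796 + 123014) = (-195768 + 2*(380/81)/(692 + 380/81))/204810 = (-195768 + 2*(380/81)/(56432/81))*(1/204810) = (-195768 + 2*(380/81)*(81/56432))*(1/204810) = (-195768 + 95/7054)*(1/204810) = -1380947377/7054*1/204810 = -1380947377/1444729740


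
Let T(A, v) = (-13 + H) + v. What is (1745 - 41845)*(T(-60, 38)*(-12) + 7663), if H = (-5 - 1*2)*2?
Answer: -301993100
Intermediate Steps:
H = -14 (H = (-5 - 2)*2 = -7*2 = -14)
T(A, v) = -27 + v (T(A, v) = (-13 - 14) + v = -27 + v)
(1745 - 41845)*(T(-60, 38)*(-12) + 7663) = (1745 - 41845)*((-27 + 38)*(-12) + 7663) = -40100*(11*(-12) + 7663) = -40100*(-132 + 7663) = -40100*7531 = -301993100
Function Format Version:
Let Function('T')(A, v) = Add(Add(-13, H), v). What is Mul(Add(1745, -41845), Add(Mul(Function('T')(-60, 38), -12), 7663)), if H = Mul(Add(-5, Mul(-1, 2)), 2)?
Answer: -301993100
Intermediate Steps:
H = -14 (H = Mul(Add(-5, -2), 2) = Mul(-7, 2) = -14)
Function('T')(A, v) = Add(-27, v) (Function('T')(A, v) = Add(Add(-13, -14), v) = Add(-27, v))
Mul(Add(1745, -41845), Add(Mul(Function('T')(-60, 38), -12), 7663)) = Mul(Add(1745, -41845), Add(Mul(Add(-27, 38), -12), 7663)) = Mul(-40100, Add(Mul(11, -12), 7663)) = Mul(-40100, Add(-132, 7663)) = Mul(-40100, 7531) = -301993100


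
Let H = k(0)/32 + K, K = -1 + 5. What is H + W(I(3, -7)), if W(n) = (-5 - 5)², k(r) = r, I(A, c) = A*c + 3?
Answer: 104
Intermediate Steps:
I(A, c) = 3 + A*c
K = 4
H = 4 (H = 0/32 + 4 = 0*(1/32) + 4 = 0 + 4 = 4)
W(n) = 100 (W(n) = (-10)² = 100)
H + W(I(3, -7)) = 4 + 100 = 104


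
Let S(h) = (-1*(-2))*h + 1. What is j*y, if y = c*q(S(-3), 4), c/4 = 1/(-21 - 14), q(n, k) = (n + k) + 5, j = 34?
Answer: -544/35 ≈ -15.543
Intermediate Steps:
S(h) = 1 + 2*h (S(h) = 2*h + 1 = 1 + 2*h)
q(n, k) = 5 + k + n (q(n, k) = (k + n) + 5 = 5 + k + n)
c = -4/35 (c = 4/(-21 - 14) = 4/(-35) = 4*(-1/35) = -4/35 ≈ -0.11429)
y = -16/35 (y = -4*(5 + 4 + (1 + 2*(-3)))/35 = -4*(5 + 4 + (1 - 6))/35 = -4*(5 + 4 - 5)/35 = -4/35*4 = -16/35 ≈ -0.45714)
j*y = 34*(-16/35) = -544/35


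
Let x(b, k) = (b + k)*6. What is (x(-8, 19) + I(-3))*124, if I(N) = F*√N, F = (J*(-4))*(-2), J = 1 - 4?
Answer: 8184 - 2976*I*√3 ≈ 8184.0 - 5154.6*I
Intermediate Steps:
J = -3
F = -24 (F = -3*(-4)*(-2) = 12*(-2) = -24)
x(b, k) = 6*b + 6*k
I(N) = -24*√N
(x(-8, 19) + I(-3))*124 = ((6*(-8) + 6*19) - 24*I*√3)*124 = ((-48 + 114) - 24*I*√3)*124 = (66 - 24*I*√3)*124 = 8184 - 2976*I*√3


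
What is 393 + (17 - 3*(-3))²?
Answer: 1069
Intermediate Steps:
393 + (17 - 3*(-3))² = 393 + (17 + 9)² = 393 + 26² = 393 + 676 = 1069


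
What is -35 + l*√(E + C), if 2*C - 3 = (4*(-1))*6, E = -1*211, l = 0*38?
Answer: -35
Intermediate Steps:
l = 0
E = -211
C = -21/2 (C = 3/2 + ((4*(-1))*6)/2 = 3/2 + (-4*6)/2 = 3/2 + (½)*(-24) = 3/2 - 12 = -21/2 ≈ -10.500)
-35 + l*√(E + C) = -35 + 0*√(-211 - 21/2) = -35 + 0*√(-443/2) = -35 + 0*(I*√886/2) = -35 + 0 = -35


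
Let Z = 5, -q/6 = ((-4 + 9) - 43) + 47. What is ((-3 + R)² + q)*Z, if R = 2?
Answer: -265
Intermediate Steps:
q = -54 (q = -6*(((-4 + 9) - 43) + 47) = -6*((5 - 43) + 47) = -6*(-38 + 47) = -6*9 = -54)
((-3 + R)² + q)*Z = ((-3 + 2)² - 54)*5 = ((-1)² - 54)*5 = (1 - 54)*5 = -53*5 = -265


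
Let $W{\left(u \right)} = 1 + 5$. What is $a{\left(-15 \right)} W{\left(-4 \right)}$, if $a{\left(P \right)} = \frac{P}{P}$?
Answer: $6$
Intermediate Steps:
$W{\left(u \right)} = 6$
$a{\left(P \right)} = 1$
$a{\left(-15 \right)} W{\left(-4 \right)} = 1 \cdot 6 = 6$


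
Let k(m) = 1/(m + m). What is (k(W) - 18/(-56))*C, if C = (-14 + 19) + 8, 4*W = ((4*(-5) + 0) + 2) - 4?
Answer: 923/308 ≈ 2.9968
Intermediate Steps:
W = -11/2 (W = (((4*(-5) + 0) + 2) - 4)/4 = (((-20 + 0) + 2) - 4)/4 = ((-20 + 2) - 4)/4 = (-18 - 4)/4 = (¼)*(-22) = -11/2 ≈ -5.5000)
k(m) = 1/(2*m)
C = 13 (C = 5 + 8 = 13)
(k(W) - 18/(-56))*C = (1/(2*(-11/2)) - 18/(-56))*13 = ((½)*(-2/11) - 18*(-1/56))*13 = (-1/11 + 9/28)*13 = (71/308)*13 = 923/308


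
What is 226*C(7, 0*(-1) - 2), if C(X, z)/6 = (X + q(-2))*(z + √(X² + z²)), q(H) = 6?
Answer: -35256 + 17628*√53 ≈ 93078.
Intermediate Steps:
C(X, z) = 6*(6 + X)*(z + √(X² + z²)) (C(X, z) = 6*((X + 6)*(z + √(X² + z²))) = 6*((6 + X)*(z + √(X² + z²))) = 6*(6 + X)*(z + √(X² + z²)))
226*C(7, 0*(-1) - 2) = 226*(36*(0*(-1) - 2) + 36*√(7² + (0*(-1) - 2)²) + 6*7*(0*(-1) - 2) + 6*7*√(7² + (0*(-1) - 2)²)) = 226*(36*(0 - 2) + 36*√(49 + (0 - 2)²) + 6*7*(0 - 2) + 6*7*√(49 + (0 - 2)²)) = 226*(36*(-2) + 36*√(49 + (-2)²) + 6*7*(-2) + 6*7*√(49 + (-2)²)) = 226*(-72 + 36*√(49 + 4) - 84 + 6*7*√(49 + 4)) = 226*(-72 + 36*√53 - 84 + 6*7*√53) = 226*(-72 + 36*√53 - 84 + 42*√53) = 226*(-156 + 78*√53) = -35256 + 17628*√53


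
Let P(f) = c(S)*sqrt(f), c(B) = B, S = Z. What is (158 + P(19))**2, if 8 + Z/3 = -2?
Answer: 42064 - 9480*sqrt(19) ≈ 741.64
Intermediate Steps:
Z = -30 (Z = -24 + 3*(-2) = -24 - 6 = -30)
S = -30
P(f) = -30*sqrt(f)
(158 + P(19))**2 = (158 - 30*sqrt(19))**2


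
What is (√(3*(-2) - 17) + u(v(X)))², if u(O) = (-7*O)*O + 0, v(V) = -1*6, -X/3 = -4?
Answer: (252 - I*√23)² ≈ 63481.0 - 2417.1*I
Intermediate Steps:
X = 12 (X = -3*(-4) = 12)
v(V) = -6
u(O) = -7*O² (u(O) = -7*O² + 0 = -7*O²)
(√(3*(-2) - 17) + u(v(X)))² = (√(3*(-2) - 17) - 7*(-6)²)² = (√(-6 - 17) - 7*36)² = (√(-23) - 252)² = (I*√23 - 252)² = (-252 + I*√23)²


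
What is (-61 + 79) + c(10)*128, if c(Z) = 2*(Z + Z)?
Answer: 5138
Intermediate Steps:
c(Z) = 4*Z (c(Z) = 2*(2*Z) = 4*Z)
(-61 + 79) + c(10)*128 = (-61 + 79) + (4*10)*128 = 18 + 40*128 = 18 + 5120 = 5138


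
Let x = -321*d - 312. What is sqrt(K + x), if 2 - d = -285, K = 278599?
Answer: 4*sqrt(11635) ≈ 431.46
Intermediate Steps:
d = 287 (d = 2 - 1*(-285) = 2 + 285 = 287)
x = -92439 (x = -321*287 - 312 = -92127 - 312 = -92439)
sqrt(K + x) = sqrt(278599 - 92439) = sqrt(186160) = 4*sqrt(11635)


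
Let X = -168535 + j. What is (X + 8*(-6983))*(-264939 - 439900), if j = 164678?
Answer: 42093689919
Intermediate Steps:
X = -3857 (X = -168535 + 164678 = -3857)
(X + 8*(-6983))*(-264939 - 439900) = (-3857 + 8*(-6983))*(-264939 - 439900) = (-3857 - 55864)*(-704839) = -59721*(-704839) = 42093689919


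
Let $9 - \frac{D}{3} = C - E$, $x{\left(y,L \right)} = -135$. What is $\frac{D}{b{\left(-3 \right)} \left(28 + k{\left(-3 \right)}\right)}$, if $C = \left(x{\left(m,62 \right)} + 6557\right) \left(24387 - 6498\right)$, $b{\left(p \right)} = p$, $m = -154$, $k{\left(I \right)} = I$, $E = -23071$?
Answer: $\frac{22981244}{5} \approx 4.5962 \cdot 10^{6}$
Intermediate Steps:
$C = 114883158$ ($C = \left(-135 + 6557\right) \left(24387 - 6498\right) = 6422 \cdot 17889 = 114883158$)
$D = -344718660$ ($D = 27 - 3 \left(114883158 - -23071\right) = 27 - 3 \left(114883158 + 23071\right) = 27 - 344718687 = -344718660$)
$\frac{D}{b{\left(-3 \right)} \left(28 + k{\left(-3 \right)}\right)} = - \frac{344718660}{\left(-3\right) \left(28 - 3\right)} = - \frac{344718660}{\left(-3\right) 25} = - \frac{344718660}{-75} = \left(-344718660\right) \left(- \frac{1}{75}\right) = \frac{22981244}{5}$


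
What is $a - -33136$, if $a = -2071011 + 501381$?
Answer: $-1536494$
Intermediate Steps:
$a = -1569630$
$a - -33136 = -1569630 - -33136 = -1569630 + \left(-437 + 33573\right) = -1569630 + 33136 = -1536494$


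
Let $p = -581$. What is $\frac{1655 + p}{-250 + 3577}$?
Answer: $\frac{358}{1109} \approx 0.32281$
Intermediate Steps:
$\frac{1655 + p}{-250 + 3577} = \frac{1655 - 581}{-250 + 3577} = \frac{1074}{3327} = 1074 \cdot \frac{1}{3327} = \frac{358}{1109}$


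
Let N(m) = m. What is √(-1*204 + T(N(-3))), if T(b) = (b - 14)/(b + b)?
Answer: I*√7242/6 ≈ 14.183*I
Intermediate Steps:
T(b) = (-14 + b)/(2*b) (T(b) = (-14 + b)/((2*b)) = (-14 + b)*(1/(2*b)) = (-14 + b)/(2*b))
√(-1*204 + T(N(-3))) = √(-1*204 + (½)*(-14 - 3)/(-3)) = √(-204 + (½)*(-⅓)*(-17)) = √(-204 + 17/6) = √(-1207/6) = I*√7242/6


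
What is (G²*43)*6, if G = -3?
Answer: 2322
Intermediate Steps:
(G²*43)*6 = ((-3)²*43)*6 = (9*43)*6 = 387*6 = 2322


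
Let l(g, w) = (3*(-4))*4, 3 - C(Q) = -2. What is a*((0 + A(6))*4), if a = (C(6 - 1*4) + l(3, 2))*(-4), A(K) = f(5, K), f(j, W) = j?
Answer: 3440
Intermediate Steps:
A(K) = 5
C(Q) = 5 (C(Q) = 3 - 1*(-2) = 3 + 2 = 5)
l(g, w) = -48 (l(g, w) = -12*4 = -48)
a = 172 (a = (5 - 48)*(-4) = -43*(-4) = 172)
a*((0 + A(6))*4) = 172*((0 + 5)*4) = 172*(5*4) = 172*20 = 3440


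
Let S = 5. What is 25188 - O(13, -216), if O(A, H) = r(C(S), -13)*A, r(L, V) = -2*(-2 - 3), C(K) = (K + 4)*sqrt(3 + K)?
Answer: 25058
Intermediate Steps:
C(K) = sqrt(3 + K)*(4 + K) (C(K) = (4 + K)*sqrt(3 + K) = sqrt(3 + K)*(4 + K))
r(L, V) = 10 (r(L, V) = -2*(-5) = 10)
O(A, H) = 10*A
25188 - O(13, -216) = 25188 - 10*13 = 25188 - 1*130 = 25188 - 130 = 25058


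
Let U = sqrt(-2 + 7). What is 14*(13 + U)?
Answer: 182 + 14*sqrt(5) ≈ 213.30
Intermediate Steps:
U = sqrt(5) ≈ 2.2361
14*(13 + U) = 14*(13 + sqrt(5)) = 182 + 14*sqrt(5)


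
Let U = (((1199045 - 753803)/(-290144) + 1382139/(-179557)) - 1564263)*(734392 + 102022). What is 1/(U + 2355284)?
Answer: -13024346552/17040753377132803488431 ≈ -7.6431e-13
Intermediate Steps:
U = -17040784053167847869199/13024346552 (U = ((445242*(-1/290144) + 1382139*(-1/179557)) - 1564263)*836414 = ((-222621/145072 - 1382139/179557) - 1564263)*836414 = (-240482827905/26048693104 - 1564263)*836414 = -40747247303770257/26048693104*836414 = -17040784053167847869199/13024346552 ≈ -1.3084e+12)
1/(U + 2355284) = 1/(-17040784053167847869199/13024346552 + 2355284) = 1/(-17040753377132803488431/13024346552) = -13024346552/17040753377132803488431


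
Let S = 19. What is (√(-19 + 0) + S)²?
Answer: (19 + I*√19)² ≈ 342.0 + 165.64*I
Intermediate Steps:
(√(-19 + 0) + S)² = (√(-19 + 0) + 19)² = (√(-19) + 19)² = (I*√19 + 19)² = (19 + I*√19)²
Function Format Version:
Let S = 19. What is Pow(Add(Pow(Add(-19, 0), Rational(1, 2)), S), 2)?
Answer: Pow(Add(19, Mul(I, Pow(19, Rational(1, 2)))), 2) ≈ Add(342.00, Mul(165.64, I))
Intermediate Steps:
Pow(Add(Pow(Add(-19, 0), Rational(1, 2)), S), 2) = Pow(Add(Pow(Add(-19, 0), Rational(1, 2)), 19), 2) = Pow(Add(Pow(-19, Rational(1, 2)), 19), 2) = Pow(Add(Mul(I, Pow(19, Rational(1, 2))), 19), 2) = Pow(Add(19, Mul(I, Pow(19, Rational(1, 2)))), 2)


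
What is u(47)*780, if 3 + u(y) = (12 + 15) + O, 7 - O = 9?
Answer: 17160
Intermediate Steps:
O = -2 (O = 7 - 1*9 = 7 - 9 = -2)
u(y) = 22 (u(y) = -3 + ((12 + 15) - 2) = -3 + (27 - 2) = -3 + 25 = 22)
u(47)*780 = 22*780 = 17160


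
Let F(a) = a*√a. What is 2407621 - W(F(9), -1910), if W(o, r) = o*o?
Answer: 2406892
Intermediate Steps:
F(a) = a^(3/2)
W(o, r) = o²
2407621 - W(F(9), -1910) = 2407621 - (9^(3/2))² = 2407621 - 1*27² = 2407621 - 1*729 = 2407621 - 729 = 2406892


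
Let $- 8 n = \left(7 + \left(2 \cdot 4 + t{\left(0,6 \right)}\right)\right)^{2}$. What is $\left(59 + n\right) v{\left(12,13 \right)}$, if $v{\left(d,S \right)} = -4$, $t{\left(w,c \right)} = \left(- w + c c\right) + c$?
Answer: $\frac{2777}{2} \approx 1388.5$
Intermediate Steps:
$t{\left(w,c \right)} = c + c^{2} - w$ ($t{\left(w,c \right)} = \left(- w + c^{2}\right) + c = \left(c^{2} - w\right) + c = c + c^{2} - w$)
$n = - \frac{3249}{8}$ ($n = - \frac{\left(7 + \left(2 \cdot 4 + \left(6 + 6^{2} - 0\right)\right)\right)^{2}}{8} = - \frac{\left(7 + \left(8 + \left(6 + 36 + 0\right)\right)\right)^{2}}{8} = - \frac{\left(7 + \left(8 + 42\right)\right)^{2}}{8} = - \frac{\left(7 + 50\right)^{2}}{8} = - \frac{57^{2}}{8} = \left(- \frac{1}{8}\right) 3249 = - \frac{3249}{8} \approx -406.13$)
$\left(59 + n\right) v{\left(12,13 \right)} = \left(59 - \frac{3249}{8}\right) \left(-4\right) = \left(- \frac{2777}{8}\right) \left(-4\right) = \frac{2777}{2}$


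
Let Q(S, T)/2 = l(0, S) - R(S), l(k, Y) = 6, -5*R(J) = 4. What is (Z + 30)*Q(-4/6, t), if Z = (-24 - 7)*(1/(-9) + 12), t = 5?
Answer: -207196/45 ≈ -4604.4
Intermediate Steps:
R(J) = -⅘ (R(J) = -⅕*4 = -⅘)
Z = -3317/9 (Z = -31*(-⅑ + 12) = -31*107/9 = -3317/9 ≈ -368.56)
Q(S, T) = 68/5 (Q(S, T) = 2*(6 - 1*(-⅘)) = 2*(6 + ⅘) = 2*(34/5) = 68/5)
(Z + 30)*Q(-4/6, t) = (-3317/9 + 30)*(68/5) = -3047/9*68/5 = -207196/45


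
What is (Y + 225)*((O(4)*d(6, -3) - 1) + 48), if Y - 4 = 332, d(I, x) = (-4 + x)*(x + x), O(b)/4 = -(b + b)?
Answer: -727617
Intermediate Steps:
O(b) = -8*b (O(b) = 4*(-(b + b)) = 4*(-2*b) = -8*b)
d(I, x) = 2*x*(-4 + x) (d(I, x) = (-4 + x)*(2*x) = 2*x*(-4 + x))
Y = 336 (Y = 4 + 332 = 336)
(Y + 225)*((O(4)*d(6, -3) - 1) + 48) = (336 + 225)*(((-8*4)*(2*(-3)*(-4 - 3)) - 1) + 48) = 561*((-64*(-3)*(-7) - 1) + 48) = 561*((-32*42 - 1) + 48) = 561*((-1344 - 1) + 48) = 561*(-1345 + 48) = 561*(-1297) = -727617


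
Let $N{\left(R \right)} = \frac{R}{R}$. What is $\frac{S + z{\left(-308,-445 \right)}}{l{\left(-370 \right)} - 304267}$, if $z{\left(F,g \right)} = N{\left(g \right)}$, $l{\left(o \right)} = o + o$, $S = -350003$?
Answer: $\frac{350002}{305007} \approx 1.1475$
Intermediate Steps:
$N{\left(R \right)} = 1$
$l{\left(o \right)} = 2 o$
$z{\left(F,g \right)} = 1$
$\frac{S + z{\left(-308,-445 \right)}}{l{\left(-370 \right)} - 304267} = \frac{-350003 + 1}{2 \left(-370\right) - 304267} = - \frac{350002}{-740 - 304267} = - \frac{350002}{-305007} = \left(-350002\right) \left(- \frac{1}{305007}\right) = \frac{350002}{305007}$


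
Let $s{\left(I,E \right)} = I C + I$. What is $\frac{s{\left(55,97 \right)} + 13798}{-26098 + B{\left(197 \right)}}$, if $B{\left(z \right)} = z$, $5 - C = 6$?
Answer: $- \frac{13798}{25901} \approx -0.53272$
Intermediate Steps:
$C = -1$ ($C = 5 - 6 = -1$)
$s{\left(I,E \right)} = 0$ ($s{\left(I,E \right)} = I \left(-1\right) + I = - I + I = 0$)
$\frac{s{\left(55,97 \right)} + 13798}{-26098 + B{\left(197 \right)}} = \frac{0 + 13798}{-26098 + 197} = \frac{13798}{-25901} = 13798 \left(- \frac{1}{25901}\right) = - \frac{13798}{25901}$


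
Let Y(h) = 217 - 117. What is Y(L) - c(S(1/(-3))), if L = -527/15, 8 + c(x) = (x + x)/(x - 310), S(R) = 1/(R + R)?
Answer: 67278/623 ≈ 107.99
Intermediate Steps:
S(R) = 1/(2*R)
c(x) = -8 + 2*x/(-310 + x) (c(x) = -8 + (x + x)/(x - 310) = -8 + (2*x)/(-310 + x) = -8 + 2*x/(-310 + x))
L = -527/15 (L = -527*1/15 = -527/15 ≈ -35.133)
Y(h) = 100
Y(L) - c(S(1/(-3))) = 100 - 2*(1240 - 3/(2*(1/(-3))))/(-310 + 1/(2*(1/(-3)))) = 100 - 2*(1240 - 3/(2*(-1/3)))/(-310 + 1/(2*(-1/3))) = 100 - 2*(1240 - 3*(-3)/2)/(-310 + (1/2)*(-3)) = 100 - 2*(1240 - 3*(-3/2))/(-310 - 3/2) = 100 - 2*(1240 + 9/2)/(-623/2) = 100 - 2*(-2)*2489/(623*2) = 100 - 1*(-4978/623) = 100 + 4978/623 = 67278/623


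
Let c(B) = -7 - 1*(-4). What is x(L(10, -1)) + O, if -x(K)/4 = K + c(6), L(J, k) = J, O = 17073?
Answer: 17045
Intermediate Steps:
c(B) = -3 (c(B) = -7 + 4 = -3)
x(K) = 12 - 4*K (x(K) = -4*(K - 3) = -4*(-3 + K) = 12 - 4*K)
x(L(10, -1)) + O = (12 - 4*10) + 17073 = (12 - 40) + 17073 = -28 + 17073 = 17045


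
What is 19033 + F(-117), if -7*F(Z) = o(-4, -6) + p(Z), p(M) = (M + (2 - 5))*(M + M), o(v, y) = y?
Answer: 105157/7 ≈ 15022.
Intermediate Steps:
p(M) = 2*M*(-3 + M) (p(M) = (M - 3)*(2*M) = (-3 + M)*(2*M) = 2*M*(-3 + M))
F(Z) = 6/7 - 2*Z*(-3 + Z)/7 (F(Z) = -(-6 + 2*Z*(-3 + Z))/7 = 6/7 - 2*Z*(-3 + Z)/7)
19033 + F(-117) = 19033 + (6/7 - 2/7*(-117)*(-3 - 117)) = 19033 + (6/7 - 2/7*(-117)*(-120)) = 19033 + (6/7 - 28080/7) = 19033 - 28074/7 = 105157/7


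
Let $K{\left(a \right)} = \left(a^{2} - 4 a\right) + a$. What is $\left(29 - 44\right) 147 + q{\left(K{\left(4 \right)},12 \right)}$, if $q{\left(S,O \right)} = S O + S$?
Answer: $-2153$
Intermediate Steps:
$K{\left(a \right)} = a^{2} - 3 a$
$q{\left(S,O \right)} = S + O S$ ($q{\left(S,O \right)} = O S + S = S + O S$)
$\left(29 - 44\right) 147 + q{\left(K{\left(4 \right)},12 \right)} = \left(29 - 44\right) 147 + 4 \left(-3 + 4\right) \left(1 + 12\right) = \left(29 - 44\right) 147 + 4 \cdot 1 \cdot 13 = \left(-15\right) 147 + 4 \cdot 13 = -2205 + 52 = -2153$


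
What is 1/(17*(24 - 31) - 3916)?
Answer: -1/4035 ≈ -0.00024783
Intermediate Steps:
1/(17*(24 - 31) - 3916) = 1/(17*(-7) - 3916) = 1/(-119 - 3916) = 1/(-4035) = -1/4035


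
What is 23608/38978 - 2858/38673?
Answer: 400796530/753698097 ≈ 0.53177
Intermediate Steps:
23608/38978 - 2858/38673 = 23608*(1/38978) - 2858*1/38673 = 11804/19489 - 2858/38673 = 400796530/753698097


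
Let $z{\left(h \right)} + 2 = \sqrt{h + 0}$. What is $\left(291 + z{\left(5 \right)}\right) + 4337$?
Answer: $4626 + \sqrt{5} \approx 4628.2$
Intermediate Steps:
$z{\left(h \right)} = -2 + \sqrt{h}$ ($z{\left(h \right)} = -2 + \sqrt{h + 0} = -2 + \sqrt{h}$)
$\left(291 + z{\left(5 \right)}\right) + 4337 = \left(291 - \left(2 - \sqrt{5}\right)\right) + 4337 = \left(289 + \sqrt{5}\right) + 4337 = 4626 + \sqrt{5}$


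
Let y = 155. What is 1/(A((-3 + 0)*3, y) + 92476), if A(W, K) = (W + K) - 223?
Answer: 1/92399 ≈ 1.0823e-5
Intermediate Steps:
A(W, K) = -223 + K + W (A(W, K) = (K + W) - 223 = -223 + K + W)
1/(A((-3 + 0)*3, y) + 92476) = 1/((-223 + 155 + (-3 + 0)*3) + 92476) = 1/((-223 + 155 - 3*3) + 92476) = 1/((-223 + 155 - 9) + 92476) = 1/(-77 + 92476) = 1/92399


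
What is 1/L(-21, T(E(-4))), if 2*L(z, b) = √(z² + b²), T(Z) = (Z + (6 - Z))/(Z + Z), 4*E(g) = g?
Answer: √2/15 ≈ 0.094281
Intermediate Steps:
E(g) = g/4
T(Z) = 3/Z (T(Z) = 6/((2*Z)) = 6*(1/(2*Z)) = 3/Z)
L(z, b) = √(b² + z²)/2 (L(z, b) = √(z² + b²)/2 = √(b² + z²)/2)
1/L(-21, T(E(-4))) = 1/(√((3/(((¼)*(-4))))² + (-21)²)/2) = 1/(√((3/(-1))² + 441)/2) = 1/(√((3*(-1))² + 441)/2) = 1/(√((-3)² + 441)/2) = 1/(√(9 + 441)/2) = 1/(√450/2) = 1/((15*√2)/2) = 1/(15*√2/2) = √2/15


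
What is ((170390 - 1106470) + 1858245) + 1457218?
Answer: 2379383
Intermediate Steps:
((170390 - 1106470) + 1858245) + 1457218 = (-936080 + 1858245) + 1457218 = 922165 + 1457218 = 2379383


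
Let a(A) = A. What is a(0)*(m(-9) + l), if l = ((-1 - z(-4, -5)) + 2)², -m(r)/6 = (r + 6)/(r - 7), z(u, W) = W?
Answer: 0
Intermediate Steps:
m(r) = -6*(6 + r)/(-7 + r) (m(r) = -6*(r + 6)/(r - 7) = -6*(6 + r)/(-7 + r))
l = 36 (l = ((-1 - 1*(-5)) + 2)² = ((-1 + 5) + 2)² = (4 + 2)² = 6² = 36)
a(0)*(m(-9) + l) = 0*(6*(-6 - 1*(-9))/(-7 - 9) + 36) = 0*(6*(-6 + 9)/(-16) + 36) = 0*(6*(-1/16)*3 + 36) = 0*(-9/8 + 36) = 0*(279/8) = 0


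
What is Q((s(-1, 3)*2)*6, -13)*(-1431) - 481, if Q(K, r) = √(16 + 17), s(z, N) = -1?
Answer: -481 - 1431*√33 ≈ -8701.5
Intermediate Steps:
Q(K, r) = √33
Q((s(-1, 3)*2)*6, -13)*(-1431) - 481 = √33*(-1431) - 481 = -1431*√33 - 481 = -481 - 1431*√33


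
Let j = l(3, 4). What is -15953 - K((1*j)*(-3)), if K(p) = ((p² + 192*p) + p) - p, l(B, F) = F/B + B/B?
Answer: -14658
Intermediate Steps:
l(B, F) = 1 + F/B (l(B, F) = F/B + 1 = 1 + F/B)
j = 7/3 (j = (3 + 4)/3 = (⅓)*7 = 7/3 ≈ 2.3333)
K(p) = p² + 192*p (K(p) = (p² + 193*p) - p = p² + 192*p)
-15953 - K((1*j)*(-3)) = -15953 - (1*(7/3))*(-3)*(192 + (1*(7/3))*(-3)) = -15953 - (7/3)*(-3)*(192 + (7/3)*(-3)) = -15953 - (-7)*(192 - 7) = -15953 - (-7)*185 = -15953 - 1*(-1295) = -15953 + 1295 = -14658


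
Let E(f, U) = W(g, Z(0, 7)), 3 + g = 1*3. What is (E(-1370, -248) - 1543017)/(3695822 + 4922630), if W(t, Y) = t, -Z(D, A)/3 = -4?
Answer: -1543017/8618452 ≈ -0.17904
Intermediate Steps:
Z(D, A) = 12 (Z(D, A) = -3*(-4) = 12)
g = 0 (g = -3 + 1*3 = -3 + 3 = 0)
E(f, U) = 0
(E(-1370, -248) - 1543017)/(3695822 + 4922630) = (0 - 1543017)/(3695822 + 4922630) = -1543017/8618452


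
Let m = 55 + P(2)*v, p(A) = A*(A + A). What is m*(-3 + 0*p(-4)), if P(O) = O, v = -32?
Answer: 27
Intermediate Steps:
p(A) = 2*A**2 (p(A) = A*(2*A) = 2*A**2)
m = -9 (m = 55 + 2*(-32) = 55 - 64 = -9)
m*(-3 + 0*p(-4)) = -9*(-3 + 0*(2*(-4)**2)) = -9*(-3 + 0*(2*16)) = -9*(-3 + 0*32) = -9*(-3 + 0) = -9*(-3) = 27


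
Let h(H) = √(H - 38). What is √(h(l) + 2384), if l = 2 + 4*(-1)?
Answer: √(2384 + 2*I*√10) ≈ 48.826 + 0.06477*I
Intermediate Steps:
l = -2 (l = 2 - 4 = -2)
h(H) = √(-38 + H)
√(h(l) + 2384) = √(√(-38 - 2) + 2384) = √(√(-40) + 2384) = √(2*I*√10 + 2384) = √(2384 + 2*I*√10)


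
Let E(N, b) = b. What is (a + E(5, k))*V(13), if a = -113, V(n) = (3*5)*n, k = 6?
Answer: -20865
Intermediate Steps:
V(n) = 15*n
(a + E(5, k))*V(13) = (-113 + 6)*(15*13) = -107*195 = -20865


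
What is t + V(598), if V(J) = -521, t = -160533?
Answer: -161054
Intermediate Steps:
t + V(598) = -160533 - 521 = -161054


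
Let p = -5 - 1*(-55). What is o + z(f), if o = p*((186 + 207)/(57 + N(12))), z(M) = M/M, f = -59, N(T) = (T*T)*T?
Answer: 1429/119 ≈ 12.008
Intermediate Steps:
N(T) = T³ (N(T) = T²*T = T³)
z(M) = 1
p = 50 (p = -5 + 55 = 50)
o = 1310/119 (o = 50*((186 + 207)/(57 + 12³)) = 50*(393/(57 + 1728)) = 50*(393/1785) = 50*(393*(1/1785)) = 50*(131/595) = 1310/119 ≈ 11.008)
o + z(f) = 1310/119 + 1 = 1429/119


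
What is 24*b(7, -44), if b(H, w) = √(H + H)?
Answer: 24*√14 ≈ 89.800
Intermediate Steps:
b(H, w) = √2*√H (b(H, w) = √(2*H) = √2*√H)
24*b(7, -44) = 24*(√2*√7) = 24*√14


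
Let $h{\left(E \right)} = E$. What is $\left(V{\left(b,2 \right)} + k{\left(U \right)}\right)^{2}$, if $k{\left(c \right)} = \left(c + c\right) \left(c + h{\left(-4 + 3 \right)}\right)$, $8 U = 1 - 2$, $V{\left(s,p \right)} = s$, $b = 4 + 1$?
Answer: $\frac{28561}{1024} \approx 27.892$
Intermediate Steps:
$b = 5$
$U = - \frac{1}{8}$ ($U = \frac{1 - 2}{8} = \frac{1}{8} \left(-1\right) = - \frac{1}{8} \approx -0.125$)
$k{\left(c \right)} = 2 c \left(-1 + c\right)$ ($k{\left(c \right)} = \left(c + c\right) \left(c + \left(-4 + 3\right)\right) = 2 c \left(c - 1\right) = 2 c \left(-1 + c\right)$)
$\left(V{\left(b,2 \right)} + k{\left(U \right)}\right)^{2} = \left(5 + 2 \left(- \frac{1}{8}\right) \left(-1 - \frac{1}{8}\right)\right)^{2} = \left(5 + 2 \left(- \frac{1}{8}\right) \left(- \frac{9}{8}\right)\right)^{2} = \left(5 + \frac{9}{32}\right)^{2} = \left(\frac{169}{32}\right)^{2} = \frac{28561}{1024}$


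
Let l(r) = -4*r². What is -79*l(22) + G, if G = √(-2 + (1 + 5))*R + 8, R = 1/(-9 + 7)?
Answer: 152951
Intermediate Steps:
R = -½ (R = 1/(-2) = -½ ≈ -0.50000)
G = 7 (G = √(-2 + (1 + 5))*(-½) + 8 = √(-2 + 6)*(-½) + 8 = √4*(-½) + 8 = 2*(-½) + 8 = -1 + 8 = 7)
-79*l(22) + G = -(-316)*22² + 7 = -(-316)*484 + 7 = -79*(-1936) + 7 = 152944 + 7 = 152951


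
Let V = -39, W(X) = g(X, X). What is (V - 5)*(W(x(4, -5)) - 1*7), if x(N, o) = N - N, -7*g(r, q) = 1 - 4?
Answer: 2024/7 ≈ 289.14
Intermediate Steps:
g(r, q) = 3/7 (g(r, q) = -(1 - 4)/7 = -⅐*(-3) = 3/7)
x(N, o) = 0
W(X) = 3/7
(V - 5)*(W(x(4, -5)) - 1*7) = (-39 - 5)*(3/7 - 1*7) = -44*(3/7 - 7) = -44*(-46/7) = 2024/7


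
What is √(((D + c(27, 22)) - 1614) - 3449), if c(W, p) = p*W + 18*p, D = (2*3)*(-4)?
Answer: I*√4097 ≈ 64.008*I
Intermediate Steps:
D = -24 (D = 6*(-4) = -24)
c(W, p) = 18*p + W*p (c(W, p) = W*p + 18*p = 18*p + W*p)
√(((D + c(27, 22)) - 1614) - 3449) = √(((-24 + 22*(18 + 27)) - 1614) - 3449) = √(((-24 + 22*45) - 1614) - 3449) = √(((-24 + 990) - 1614) - 3449) = √((966 - 1614) - 3449) = √(-648 - 3449) = √(-4097) = I*√4097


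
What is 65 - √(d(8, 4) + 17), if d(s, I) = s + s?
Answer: 65 - √33 ≈ 59.255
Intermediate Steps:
d(s, I) = 2*s
65 - √(d(8, 4) + 17) = 65 - √(2*8 + 17) = 65 - √(16 + 17) = 65 - √33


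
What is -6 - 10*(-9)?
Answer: 84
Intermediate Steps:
-6 - 10*(-9) = -6 + 90 = 84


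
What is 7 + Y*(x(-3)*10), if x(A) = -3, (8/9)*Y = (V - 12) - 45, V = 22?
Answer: 4753/4 ≈ 1188.3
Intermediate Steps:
Y = -315/8 (Y = 9*((22 - 12) - 45)/8 = 9*(10 - 45)/8 = (9/8)*(-35) = -315/8 ≈ -39.375)
7 + Y*(x(-3)*10) = 7 - (-945)*10/8 = 7 - 315/8*(-30) = 7 + 4725/4 = 4753/4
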